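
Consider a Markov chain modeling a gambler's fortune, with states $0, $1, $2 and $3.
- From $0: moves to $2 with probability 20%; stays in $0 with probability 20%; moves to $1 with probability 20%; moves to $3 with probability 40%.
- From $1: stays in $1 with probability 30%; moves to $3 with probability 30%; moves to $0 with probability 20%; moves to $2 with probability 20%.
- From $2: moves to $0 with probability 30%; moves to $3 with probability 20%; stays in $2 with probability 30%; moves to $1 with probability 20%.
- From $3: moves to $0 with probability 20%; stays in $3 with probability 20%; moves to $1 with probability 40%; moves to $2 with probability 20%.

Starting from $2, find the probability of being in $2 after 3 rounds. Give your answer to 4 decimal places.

0.2230

Propagate the distribution vector 3 rounds from $2.
After 0 rounds: (0.0000, 0.0000, 1.0000, 0.0000)
After 1 round: (0.3000, 0.2000, 0.3000, 0.2000)
After 2 rounds: (0.2300, 0.2600, 0.2300, 0.2800)
After 3 rounds: (0.2230, 0.2820, 0.2230, 0.2720)
P(in $2 after 3 rounds) = 0.2230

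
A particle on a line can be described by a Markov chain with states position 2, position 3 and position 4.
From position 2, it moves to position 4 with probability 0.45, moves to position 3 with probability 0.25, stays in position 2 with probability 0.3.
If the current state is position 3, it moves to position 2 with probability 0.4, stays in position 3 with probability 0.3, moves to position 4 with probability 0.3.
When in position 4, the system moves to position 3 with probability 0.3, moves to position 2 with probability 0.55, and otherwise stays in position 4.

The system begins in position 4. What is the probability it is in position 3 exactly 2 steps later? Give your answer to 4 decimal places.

Sum over the intermediate state after 1 step:
P = P(position 4→position 2)·P(position 2→position 3) + P(position 4→position 3)·P(position 3→position 3) + P(position 4→position 4)·P(position 4→position 3)
  = 0.55×0.25 + 0.3×0.3 + 0.15×0.3
  = 0.1375 + 0.0900 + 0.0450 = 0.2725

0.2725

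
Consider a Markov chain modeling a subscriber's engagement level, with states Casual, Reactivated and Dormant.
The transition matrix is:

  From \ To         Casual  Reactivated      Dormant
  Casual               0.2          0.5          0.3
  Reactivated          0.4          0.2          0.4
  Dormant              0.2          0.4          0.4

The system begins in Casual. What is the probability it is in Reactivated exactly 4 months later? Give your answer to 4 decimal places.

Propagate the distribution vector 4 months from Casual.
After 0 months: (1.0000, 0.0000, 0.0000)
After 1 month: (0.2000, 0.5000, 0.3000)
After 2 months: (0.3000, 0.3200, 0.3800)
After 3 months: (0.2640, 0.3660, 0.3700)
After 4 months: (0.2732, 0.3532, 0.3736)
P(in Reactivated after 4 months) = 0.3532

0.3532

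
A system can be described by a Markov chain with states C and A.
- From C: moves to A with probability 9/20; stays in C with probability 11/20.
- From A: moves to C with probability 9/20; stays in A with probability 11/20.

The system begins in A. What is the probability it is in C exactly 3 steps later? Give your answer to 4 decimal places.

Propagate the distribution vector 3 steps from A.
After 0 steps: (0.0000, 1.0000)
After 1 step: (0.4500, 0.5500)
After 2 steps: (0.4950, 0.5050)
After 3 steps: (0.4995, 0.5005)
P(in C after 3 steps) = 0.4995

0.4995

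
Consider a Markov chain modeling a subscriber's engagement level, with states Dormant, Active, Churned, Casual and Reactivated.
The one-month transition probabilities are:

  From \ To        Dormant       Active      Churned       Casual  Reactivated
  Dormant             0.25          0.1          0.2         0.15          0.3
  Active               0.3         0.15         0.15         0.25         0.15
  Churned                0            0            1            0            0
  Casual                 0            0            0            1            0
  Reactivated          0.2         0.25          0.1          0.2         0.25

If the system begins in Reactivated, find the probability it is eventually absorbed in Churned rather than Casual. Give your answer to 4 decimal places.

Let h(s) be the probability of absorption at Churned starting from transient state s. Then h(Churned) = 1 and h(Casual) = 0. By first-step analysis:
h(Dormant) = 0.25·h(Dormant) + 0.1·h(Active) + 0.2·1 + 0.15·0 + 0.3·h(Reactivated)
h(Active) = 0.3·h(Dormant) + 0.15·h(Active) + 0.15·1 + 0.25·0 + 0.15·h(Reactivated)
h(Reactivated) = 0.2·h(Dormant) + 0.25·h(Active) + 0.1·1 + 0.2·0 + 0.25·h(Reactivated)
Solving: h(Dormant) = 0.4829, h(Active) = 0.4177, h(Reactivated) = 0.4014.
Starting from Reactivated, the probability is 0.4014.

0.4014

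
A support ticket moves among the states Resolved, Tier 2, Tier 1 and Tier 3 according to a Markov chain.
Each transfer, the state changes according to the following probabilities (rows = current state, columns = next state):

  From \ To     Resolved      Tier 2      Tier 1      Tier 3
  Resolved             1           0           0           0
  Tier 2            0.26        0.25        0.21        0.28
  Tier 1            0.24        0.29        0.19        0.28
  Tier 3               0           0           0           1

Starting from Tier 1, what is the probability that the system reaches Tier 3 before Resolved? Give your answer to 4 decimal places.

0.5327

Let h(s) be the probability of absorption at Tier 3 starting from transient state s. Then h(Tier 3) = 1 and h(Resolved) = 0. By first-step analysis:
h(Tier 2) = 0.26·0 + 0.25·h(Tier 2) + 0.21·h(Tier 1) + 0.28·1
h(Tier 1) = 0.24·0 + 0.29·h(Tier 2) + 0.19·h(Tier 1) + 0.28·1
Solving: h(Tier 2) = 0.5225, h(Tier 1) = 0.5327.
Starting from Tier 1, the probability is 0.5327.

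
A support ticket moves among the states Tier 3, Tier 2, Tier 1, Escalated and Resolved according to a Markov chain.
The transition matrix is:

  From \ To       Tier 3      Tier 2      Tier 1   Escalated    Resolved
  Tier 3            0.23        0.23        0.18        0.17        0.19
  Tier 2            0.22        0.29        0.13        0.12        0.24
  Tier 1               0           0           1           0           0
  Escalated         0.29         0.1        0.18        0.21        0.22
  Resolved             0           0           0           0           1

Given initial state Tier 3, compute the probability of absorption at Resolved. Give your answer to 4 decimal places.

0.5495

Let h(s) be the probability of absorption at Resolved starting from transient state s. Then h(Resolved) = 1 and h(Tier 1) = 0. By first-step analysis:
h(Tier 3) = 0.23·h(Tier 3) + 0.23·h(Tier 2) + 0.18·0 + 0.17·h(Escalated) + 0.19·1
h(Tier 2) = 0.22·h(Tier 3) + 0.29·h(Tier 2) + 0.13·0 + 0.12·h(Escalated) + 0.24·1
h(Escalated) = 0.29·h(Tier 3) + 0.1·h(Tier 2) + 0.18·0 + 0.21·h(Escalated) + 0.22·1
Solving: h(Tier 3) = 0.5495, h(Tier 2) = 0.6024, h(Escalated) = 0.5565.
Starting from Tier 3, the probability is 0.5495.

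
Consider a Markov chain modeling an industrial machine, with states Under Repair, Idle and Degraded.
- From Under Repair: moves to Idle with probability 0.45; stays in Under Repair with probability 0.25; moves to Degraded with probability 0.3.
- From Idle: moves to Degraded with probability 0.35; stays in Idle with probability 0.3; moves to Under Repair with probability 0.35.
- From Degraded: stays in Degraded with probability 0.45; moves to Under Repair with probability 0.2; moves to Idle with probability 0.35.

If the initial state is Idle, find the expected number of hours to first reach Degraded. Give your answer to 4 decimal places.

2.9932

Let t(s) be the expected number of hours to first reach Degraded from state s, with t(Degraded) = 0. Conditioning on the first hour:
t(Under Repair) = 1 + 0.25·t(Under Repair) + 0.45·t(Idle)
t(Idle) = 1 + 0.35·t(Under Repair) + 0.3·t(Idle)
Solving: t(Under Repair) = 3.1293, t(Idle) = 2.9932.
Expected hours from Idle to Degraded: 2.9932.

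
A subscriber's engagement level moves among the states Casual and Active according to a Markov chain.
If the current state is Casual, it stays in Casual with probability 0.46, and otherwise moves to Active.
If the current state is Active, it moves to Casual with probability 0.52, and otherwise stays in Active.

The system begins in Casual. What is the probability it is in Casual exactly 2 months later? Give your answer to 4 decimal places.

Sum over the intermediate state after 1 month:
P = P(Casual→Casual)·P(Casual→Casual) + P(Casual→Active)·P(Active→Casual)
  = 0.46×0.46 + 0.54×0.52
  = 0.2116 + 0.2808 = 0.4924

0.4924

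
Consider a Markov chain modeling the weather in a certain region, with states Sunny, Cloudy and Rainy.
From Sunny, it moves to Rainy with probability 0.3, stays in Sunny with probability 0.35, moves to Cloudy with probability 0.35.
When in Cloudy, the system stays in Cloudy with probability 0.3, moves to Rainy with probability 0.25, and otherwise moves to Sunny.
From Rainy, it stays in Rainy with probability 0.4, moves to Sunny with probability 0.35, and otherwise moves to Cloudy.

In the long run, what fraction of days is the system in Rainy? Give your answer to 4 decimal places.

Let the stationary distribution be π with π = πP and π_1 + π_2 + π_3 = 1.
π_1 = 0.35·π_1 + 0.45·π_2 + 0.35·π_3
π_2 = 0.35·π_1 + 0.3·π_2 + 0.25·π_3
Solving with the normalization constraint gives π = (0.3803, 0.3032, 0.3165).
So the stationary probability of Rainy is 0.3165.

0.3165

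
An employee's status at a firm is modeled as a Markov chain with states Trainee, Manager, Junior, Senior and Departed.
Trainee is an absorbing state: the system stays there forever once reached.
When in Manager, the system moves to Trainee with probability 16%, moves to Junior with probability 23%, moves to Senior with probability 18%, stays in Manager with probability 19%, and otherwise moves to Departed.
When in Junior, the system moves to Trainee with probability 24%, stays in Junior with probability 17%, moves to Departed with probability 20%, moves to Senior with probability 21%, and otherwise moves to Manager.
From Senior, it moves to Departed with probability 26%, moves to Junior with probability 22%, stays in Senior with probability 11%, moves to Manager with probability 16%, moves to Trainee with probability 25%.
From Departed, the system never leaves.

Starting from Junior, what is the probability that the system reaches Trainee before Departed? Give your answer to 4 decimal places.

0.5105

Let h(s) be the probability of absorption at Trainee starting from transient state s. Then h(Trainee) = 1 and h(Departed) = 0. By first-step analysis:
h(Manager) = 0.16·1 + 0.19·h(Manager) + 0.23·h(Junior) + 0.18·h(Senior) + 0.24·0
h(Junior) = 0.24·1 + 0.18·h(Manager) + 0.17·h(Junior) + 0.21·h(Senior) + 0.2·0
h(Senior) = 0.25·1 + 0.16·h(Manager) + 0.22·h(Junior) + 0.11·h(Senior) + 0.26·0
Solving: h(Manager) = 0.4510, h(Junior) = 0.5105, h(Senior) = 0.4882.
Starting from Junior, the probability is 0.5105.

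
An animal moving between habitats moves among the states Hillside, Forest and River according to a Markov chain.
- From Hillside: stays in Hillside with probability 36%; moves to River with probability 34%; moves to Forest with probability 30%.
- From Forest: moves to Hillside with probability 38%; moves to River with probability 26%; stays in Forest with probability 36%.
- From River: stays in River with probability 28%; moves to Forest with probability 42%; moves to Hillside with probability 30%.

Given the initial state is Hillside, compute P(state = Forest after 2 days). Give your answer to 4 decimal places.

0.3588

Sum over the intermediate state after 1 day:
P = P(Hillside→Hillside)·P(Hillside→Forest) + P(Hillside→Forest)·P(Forest→Forest) + P(Hillside→River)·P(River→Forest)
  = 0.36×0.3 + 0.3×0.36 + 0.34×0.42
  = 0.1080 + 0.1080 + 0.1428 = 0.3588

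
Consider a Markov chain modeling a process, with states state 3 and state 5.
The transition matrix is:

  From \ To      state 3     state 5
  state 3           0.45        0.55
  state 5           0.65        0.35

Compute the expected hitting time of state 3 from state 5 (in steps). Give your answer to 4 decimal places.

Let t(s) be the expected number of steps to first reach state 3 from state s, with t(state 3) = 0. Conditioning on the first step:
t(state 5) = 1 + 0.35·t(state 5)
Solving: t(state 5) = 1.5385.
Expected steps from state 5 to state 3: 1.5385.

1.5385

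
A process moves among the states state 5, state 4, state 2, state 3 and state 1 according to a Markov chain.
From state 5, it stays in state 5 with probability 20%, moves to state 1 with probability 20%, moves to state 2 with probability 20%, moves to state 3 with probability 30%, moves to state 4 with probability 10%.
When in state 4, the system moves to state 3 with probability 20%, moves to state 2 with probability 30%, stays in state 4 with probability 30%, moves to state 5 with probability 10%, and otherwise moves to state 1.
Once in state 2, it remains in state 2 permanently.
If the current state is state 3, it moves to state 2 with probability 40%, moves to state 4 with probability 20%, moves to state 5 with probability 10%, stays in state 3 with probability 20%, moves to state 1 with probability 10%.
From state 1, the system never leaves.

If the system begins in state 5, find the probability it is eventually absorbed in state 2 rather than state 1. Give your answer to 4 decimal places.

0.6280

Let h(s) be the probability of absorption at state 2 starting from transient state s. Then h(state 2) = 1 and h(state 1) = 0. By first-step analysis:
h(state 5) = 0.2·h(state 5) + 0.1·h(state 4) + 0.2·1 + 0.3·h(state 3) + 0.2·0
h(state 4) = 0.1·h(state 5) + 0.3·h(state 4) + 0.3·1 + 0.2·h(state 3) + 0.1·0
h(state 3) = 0.1·h(state 5) + 0.2·h(state 4) + 0.4·1 + 0.2·h(state 3) + 0.1·0
Solving: h(state 5) = 0.6280, h(state 4) = 0.7361, h(state 3) = 0.7625.
Starting from state 5, the probability is 0.6280.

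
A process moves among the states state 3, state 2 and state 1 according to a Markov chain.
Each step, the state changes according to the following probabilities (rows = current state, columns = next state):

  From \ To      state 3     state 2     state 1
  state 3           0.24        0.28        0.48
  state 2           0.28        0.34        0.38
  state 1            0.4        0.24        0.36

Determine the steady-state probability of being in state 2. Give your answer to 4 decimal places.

0.2807

Let the stationary distribution be π with π = πP and π_1 + π_2 + π_3 = 1.
π_1 = 0.24·π_1 + 0.28·π_2 + 0.4·π_3
π_2 = 0.28·π_1 + 0.34·π_2 + 0.24·π_3
Solving with the normalization constraint gives π = (0.3158, 0.2807, 0.4035).
So the stationary probability of state 2 is 0.2807.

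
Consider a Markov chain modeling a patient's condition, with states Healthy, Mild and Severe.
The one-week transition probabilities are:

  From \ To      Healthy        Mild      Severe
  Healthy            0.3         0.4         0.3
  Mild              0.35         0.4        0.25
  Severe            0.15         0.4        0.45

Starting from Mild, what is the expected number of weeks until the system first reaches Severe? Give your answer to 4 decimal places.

Let t(s) be the expected number of weeks to first reach Severe from state s, with t(Severe) = 0. Conditioning on the first week:
t(Healthy) = 1 + 0.3·t(Healthy) + 0.4·t(Mild)
t(Mild) = 1 + 0.35·t(Healthy) + 0.4·t(Mild)
Solving: t(Healthy) = 3.5714, t(Mild) = 3.7500.
Expected weeks from Mild to Severe: 3.7500.

3.7500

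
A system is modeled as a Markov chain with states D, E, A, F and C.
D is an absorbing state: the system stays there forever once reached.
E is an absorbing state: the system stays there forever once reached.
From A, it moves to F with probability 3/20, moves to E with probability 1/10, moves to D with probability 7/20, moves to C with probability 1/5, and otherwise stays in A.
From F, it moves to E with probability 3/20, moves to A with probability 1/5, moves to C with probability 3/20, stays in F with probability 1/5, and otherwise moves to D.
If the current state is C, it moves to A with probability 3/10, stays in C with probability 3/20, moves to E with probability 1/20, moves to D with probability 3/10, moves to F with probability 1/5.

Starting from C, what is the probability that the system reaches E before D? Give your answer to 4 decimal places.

0.2067

Let h(s) be the probability of absorption at E starting from transient state s. Then h(E) = 1 and h(D) = 0. By first-step analysis:
h(A) = 0.35·0 + 0.1·1 + 0.2·h(A) + 0.15·h(F) + 0.2·h(C)
h(F) = 0.3·0 + 0.15·1 + 0.2·h(A) + 0.2·h(F) + 0.15·h(C)
h(C) = 0.3·0 + 0.05·1 + 0.3·h(A) + 0.2·h(F) + 0.15·h(C)
Solving: h(A) = 0.2299, h(F) = 0.2837, h(C) = 0.2067.
Starting from C, the probability is 0.2067.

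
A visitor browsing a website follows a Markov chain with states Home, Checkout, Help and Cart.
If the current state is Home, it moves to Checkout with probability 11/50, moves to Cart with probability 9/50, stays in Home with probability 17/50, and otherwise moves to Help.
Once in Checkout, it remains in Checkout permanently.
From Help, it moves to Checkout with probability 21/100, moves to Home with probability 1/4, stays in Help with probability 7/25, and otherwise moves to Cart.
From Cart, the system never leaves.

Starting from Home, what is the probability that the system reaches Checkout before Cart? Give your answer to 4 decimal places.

Let h(s) be the probability of absorption at Checkout starting from transient state s. Then h(Checkout) = 1 and h(Cart) = 0. By first-step analysis:
h(Home) = 0.34·h(Home) + 0.22·1 + 0.26·h(Help) + 0.18·0
h(Help) = 0.25·h(Home) + 0.21·1 + 0.28·h(Help) + 0.26·0
Solving: h(Home) = 0.5193, h(Help) = 0.4720.
Starting from Home, the probability is 0.5193.

0.5193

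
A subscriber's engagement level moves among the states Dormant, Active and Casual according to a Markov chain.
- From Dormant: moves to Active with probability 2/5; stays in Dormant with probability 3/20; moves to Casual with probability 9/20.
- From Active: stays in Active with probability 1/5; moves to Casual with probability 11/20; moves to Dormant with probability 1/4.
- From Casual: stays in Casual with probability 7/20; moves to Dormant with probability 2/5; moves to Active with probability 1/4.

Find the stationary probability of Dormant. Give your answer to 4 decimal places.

Let the stationary distribution be π with π = πP and π_1 + π_2 + π_3 = 1.
π_1 = 0.15·π_1 + 0.25·π_2 + 0.4·π_3
π_2 = 0.4·π_1 + 0.2·π_2 + 0.25·π_3
Solving with the normalization constraint gives π = (0.2865, 0.2790, 0.4345).
So the stationary probability of Dormant is 0.2865.

0.2865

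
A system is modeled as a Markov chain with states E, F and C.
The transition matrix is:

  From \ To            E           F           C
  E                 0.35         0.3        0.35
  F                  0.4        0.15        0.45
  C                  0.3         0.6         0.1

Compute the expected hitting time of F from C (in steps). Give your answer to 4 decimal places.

Let t(s) be the expected number of steps to first reach F from state s, with t(F) = 0. Conditioning on the first step:
t(E) = 1 + 0.35·t(E) + 0.35·t(C)
t(C) = 1 + 0.3·t(E) + 0.1·t(C)
Solving: t(E) = 2.6042, t(C) = 1.9792.
Expected steps from C to F: 1.9792.

1.9792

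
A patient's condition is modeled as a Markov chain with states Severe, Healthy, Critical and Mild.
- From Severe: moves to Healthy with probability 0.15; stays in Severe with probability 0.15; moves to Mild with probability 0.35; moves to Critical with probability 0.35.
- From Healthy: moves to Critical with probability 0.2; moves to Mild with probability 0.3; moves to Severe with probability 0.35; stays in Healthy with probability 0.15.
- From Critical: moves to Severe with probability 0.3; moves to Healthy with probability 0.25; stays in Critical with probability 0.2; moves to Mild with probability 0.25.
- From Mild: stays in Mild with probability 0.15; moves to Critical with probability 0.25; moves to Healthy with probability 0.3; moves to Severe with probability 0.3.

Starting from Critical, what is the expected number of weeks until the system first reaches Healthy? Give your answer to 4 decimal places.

Let t(s) be the expected number of weeks to first reach Healthy from state s, with t(Healthy) = 0. Conditioning on the first week:
t(Severe) = 1 + 0.15·t(Severe) + 0.35·t(Critical) + 0.35·t(Mild)
t(Critical) = 1 + 0.3·t(Severe) + 0.2·t(Critical) + 0.25·t(Mild)
t(Mild) = 1 + 0.3·t(Severe) + 0.25·t(Critical) + 0.15·t(Mild)
Solving: t(Severe) = 4.5800, t(Critical) = 4.2290, t(Mild) = 4.0368.
Expected weeks from Critical to Healthy: 4.2290.

4.2290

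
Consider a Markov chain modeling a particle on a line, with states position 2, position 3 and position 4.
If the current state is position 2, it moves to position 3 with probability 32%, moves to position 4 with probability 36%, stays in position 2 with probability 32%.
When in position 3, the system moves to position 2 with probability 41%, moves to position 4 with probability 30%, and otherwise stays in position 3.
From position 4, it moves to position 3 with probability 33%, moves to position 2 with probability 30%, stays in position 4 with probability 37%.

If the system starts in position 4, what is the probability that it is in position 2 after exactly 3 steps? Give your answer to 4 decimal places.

Propagate the distribution vector 3 steps from position 4.
After 0 steps: (0.0000, 0.0000, 1.0000)
After 1 step: (0.3000, 0.3300, 0.3700)
After 2 steps: (0.3423, 0.3138, 0.3439)
After 3 steps: (0.3414, 0.3140, 0.3446)
P(in position 2 after 3 steps) = 0.3414

0.3414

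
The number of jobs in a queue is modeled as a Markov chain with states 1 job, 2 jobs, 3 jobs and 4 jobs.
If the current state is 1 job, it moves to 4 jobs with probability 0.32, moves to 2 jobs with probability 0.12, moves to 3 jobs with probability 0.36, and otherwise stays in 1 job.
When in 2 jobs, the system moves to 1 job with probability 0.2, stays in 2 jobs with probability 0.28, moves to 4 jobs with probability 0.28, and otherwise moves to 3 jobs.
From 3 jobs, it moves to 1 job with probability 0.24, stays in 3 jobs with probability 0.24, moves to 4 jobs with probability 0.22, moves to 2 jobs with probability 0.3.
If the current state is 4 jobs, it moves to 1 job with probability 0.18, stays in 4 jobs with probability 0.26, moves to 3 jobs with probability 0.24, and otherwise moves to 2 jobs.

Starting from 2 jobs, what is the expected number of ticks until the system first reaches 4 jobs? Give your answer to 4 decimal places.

Let t(s) be the expected number of ticks to first reach 4 jobs from state s, with t(4 jobs) = 0. Conditioning on the first tick:
t(1 job) = 1 + 0.2·t(1 job) + 0.12·t(2 jobs) + 0.36·t(3 jobs)
t(2 jobs) = 1 + 0.2·t(1 job) + 0.28·t(2 jobs) + 0.24·t(3 jobs)
t(3 jobs) = 1 + 0.24·t(1 job) + 0.3·t(2 jobs) + 0.24·t(3 jobs)
Solving: t(1 job) = 3.5487, t(2 jobs) = 3.6696, t(3 jobs) = 3.8850.
Expected ticks from 2 jobs to 4 jobs: 3.6696.

3.6696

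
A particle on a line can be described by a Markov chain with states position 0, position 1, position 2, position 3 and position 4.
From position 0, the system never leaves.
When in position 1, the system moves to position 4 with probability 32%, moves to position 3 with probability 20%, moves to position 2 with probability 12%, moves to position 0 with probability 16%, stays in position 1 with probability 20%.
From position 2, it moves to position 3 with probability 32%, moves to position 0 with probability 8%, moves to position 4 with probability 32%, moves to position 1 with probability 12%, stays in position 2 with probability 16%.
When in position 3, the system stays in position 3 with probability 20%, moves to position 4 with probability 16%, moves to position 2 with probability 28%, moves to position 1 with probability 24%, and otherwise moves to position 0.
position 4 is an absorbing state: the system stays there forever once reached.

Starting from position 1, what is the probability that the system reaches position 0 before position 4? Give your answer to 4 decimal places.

Let h(s) be the probability of absorption at position 0 starting from transient state s. Then h(position 0) = 1 and h(position 4) = 0. By first-step analysis:
h(position 1) = 0.16·1 + 0.2·h(position 1) + 0.12·h(position 2) + 0.2·h(position 3) + 0.32·0
h(position 2) = 0.08·1 + 0.12·h(position 1) + 0.16·h(position 2) + 0.32·h(position 3) + 0.32·0
h(position 3) = 0.12·1 + 0.24·h(position 1) + 0.28·h(position 2) + 0.2·h(position 3) + 0.16·0
Solving: h(position 1) = 0.3268, h(position 2) = 0.2728, h(position 3) = 0.3435.
Starting from position 1, the probability is 0.3268.

0.3268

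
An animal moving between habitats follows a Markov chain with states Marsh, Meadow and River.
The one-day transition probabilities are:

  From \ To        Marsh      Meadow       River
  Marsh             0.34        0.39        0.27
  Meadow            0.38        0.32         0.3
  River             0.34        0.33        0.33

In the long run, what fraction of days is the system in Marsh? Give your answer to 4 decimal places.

Let the stationary distribution be π with π = πP and π_1 + π_2 + π_3 = 1.
π_1 = 0.34·π_1 + 0.38·π_2 + 0.34·π_3
π_2 = 0.39·π_1 + 0.32·π_2 + 0.33·π_3
Solving with the normalization constraint gives π = (0.3539, 0.3478, 0.2983).
So the stationary probability of Marsh is 0.3539.

0.3539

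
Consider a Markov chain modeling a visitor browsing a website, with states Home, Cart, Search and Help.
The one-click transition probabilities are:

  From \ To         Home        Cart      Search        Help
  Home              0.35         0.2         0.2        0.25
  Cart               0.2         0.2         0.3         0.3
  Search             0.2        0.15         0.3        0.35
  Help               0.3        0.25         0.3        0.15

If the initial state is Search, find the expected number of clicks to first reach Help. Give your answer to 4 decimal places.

Let t(s) be the expected number of clicks to first reach Help from state s, with t(Help) = 0. Conditioning on the first click:
t(Home) = 1 + 0.35·t(Home) + 0.2·t(Cart) + 0.2·t(Search)
t(Cart) = 1 + 0.2·t(Home) + 0.2·t(Cart) + 0.3·t(Search)
t(Search) = 1 + 0.2·t(Home) + 0.15·t(Cart) + 0.3·t(Search)
Solving: t(Home) = 3.5248, t(Cart) = 3.3106, t(Search) = 3.1451.
Expected clicks from Search to Help: 3.1451.

3.1451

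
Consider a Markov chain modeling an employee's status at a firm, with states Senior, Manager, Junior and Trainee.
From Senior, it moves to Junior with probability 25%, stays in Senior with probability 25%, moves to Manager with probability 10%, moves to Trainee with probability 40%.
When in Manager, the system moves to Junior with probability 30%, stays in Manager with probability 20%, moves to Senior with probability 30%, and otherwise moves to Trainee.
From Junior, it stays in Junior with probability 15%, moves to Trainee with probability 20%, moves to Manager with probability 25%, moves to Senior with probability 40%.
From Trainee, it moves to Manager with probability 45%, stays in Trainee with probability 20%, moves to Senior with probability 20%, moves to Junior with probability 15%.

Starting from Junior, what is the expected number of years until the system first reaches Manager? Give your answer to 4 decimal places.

3.8953

Let t(s) be the expected number of years to first reach Manager from state s, with t(Manager) = 0. Conditioning on the first year:
t(Senior) = 1 + 0.25·t(Senior) + 0.25·t(Junior) + 0.4·t(Trainee)
t(Junior) = 1 + 0.4·t(Senior) + 0.15·t(Junior) + 0.2·t(Trainee)
t(Trainee) = 1 + 0.2·t(Senior) + 0.15·t(Junior) + 0.2·t(Trainee)
Solving: t(Senior) = 4.2553, t(Junior) = 3.8953, t(Trainee) = 3.0442.
Expected years from Junior to Manager: 3.8953.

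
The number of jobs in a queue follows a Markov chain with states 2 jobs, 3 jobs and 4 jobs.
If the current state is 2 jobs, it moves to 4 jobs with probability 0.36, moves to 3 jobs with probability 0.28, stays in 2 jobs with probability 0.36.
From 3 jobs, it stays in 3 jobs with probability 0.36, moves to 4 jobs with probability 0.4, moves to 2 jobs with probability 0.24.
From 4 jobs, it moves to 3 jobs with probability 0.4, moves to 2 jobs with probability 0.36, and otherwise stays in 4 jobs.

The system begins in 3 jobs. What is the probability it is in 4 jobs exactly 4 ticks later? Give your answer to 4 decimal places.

0.3337

Propagate the distribution vector 4 ticks from 3 jobs.
After 0 ticks: (0.0000, 1.0000, 0.0000)
After 1 tick: (0.2400, 0.3600, 0.4000)
After 2 ticks: (0.3168, 0.3568, 0.3264)
After 3 ticks: (0.3172, 0.3477, 0.3351)
After 4 ticks: (0.3183, 0.3480, 0.3337)
P(in 4 jobs after 4 ticks) = 0.3337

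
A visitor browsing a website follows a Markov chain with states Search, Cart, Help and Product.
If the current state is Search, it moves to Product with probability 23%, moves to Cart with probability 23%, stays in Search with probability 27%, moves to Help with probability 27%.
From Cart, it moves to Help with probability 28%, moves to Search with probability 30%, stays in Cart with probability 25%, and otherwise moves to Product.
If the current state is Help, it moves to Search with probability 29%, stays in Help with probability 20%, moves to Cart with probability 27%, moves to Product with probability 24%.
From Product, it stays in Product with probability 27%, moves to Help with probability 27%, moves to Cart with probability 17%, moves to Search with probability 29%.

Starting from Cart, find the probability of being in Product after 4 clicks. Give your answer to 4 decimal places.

Propagate the distribution vector 4 clicks from Cart.
After 0 clicks: (0.0000, 1.0000, 0.0000, 0.0000)
After 1 click: (0.3000, 0.2500, 0.2800, 0.1700)
After 2 clicks: (0.2865, 0.2360, 0.2529, 0.2246)
After 3 clicks: (0.2866, 0.2314, 0.2547, 0.2274)
After 4 clicks: (0.2866, 0.2312, 0.2545, 0.2278)
P(in Product after 4 clicks) = 0.2278

0.2278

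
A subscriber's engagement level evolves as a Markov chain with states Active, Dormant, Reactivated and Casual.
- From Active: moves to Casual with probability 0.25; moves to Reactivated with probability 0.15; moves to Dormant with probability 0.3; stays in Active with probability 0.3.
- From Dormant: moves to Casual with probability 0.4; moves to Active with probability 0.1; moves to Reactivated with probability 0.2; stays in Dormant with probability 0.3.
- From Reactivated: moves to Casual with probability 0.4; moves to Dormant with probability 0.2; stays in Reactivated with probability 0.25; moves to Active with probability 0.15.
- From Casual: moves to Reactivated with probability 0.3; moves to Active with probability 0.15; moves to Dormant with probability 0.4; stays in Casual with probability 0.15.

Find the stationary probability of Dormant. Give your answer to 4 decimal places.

0.3067

Let the stationary distribution be π with π = πP and π_1 + π_2 + π_3 + π_4 = 1.
π_1 = 0.3·π_1 + 0.1·π_2 + 0.15·π_3 + 0.15·π_4
π_2 = 0.3·π_1 + 0.3·π_2 + 0.2·π_3 + 0.4·π_4
π_3 = 0.15·π_1 + 0.2·π_2 + 0.25·π_3 + 0.3·π_4
Solving with the normalization constraint gives π = (0.1584, 0.3067, 0.2339, 0.3010).
So the stationary probability of Dormant is 0.3067.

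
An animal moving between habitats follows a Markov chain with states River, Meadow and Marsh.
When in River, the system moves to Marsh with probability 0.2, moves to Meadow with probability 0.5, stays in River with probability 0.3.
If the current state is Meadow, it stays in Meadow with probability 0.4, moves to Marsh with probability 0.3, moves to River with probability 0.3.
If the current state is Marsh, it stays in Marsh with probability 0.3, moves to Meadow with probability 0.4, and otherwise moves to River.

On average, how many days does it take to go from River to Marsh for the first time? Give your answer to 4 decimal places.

4.0741

Let t(s) be the expected number of days to first reach Marsh from state s, with t(Marsh) = 0. Conditioning on the first day:
t(River) = 1 + 0.3·t(River) + 0.5·t(Meadow)
t(Meadow) = 1 + 0.3·t(River) + 0.4·t(Meadow)
Solving: t(River) = 4.0741, t(Meadow) = 3.7037.
Expected days from River to Marsh: 4.0741.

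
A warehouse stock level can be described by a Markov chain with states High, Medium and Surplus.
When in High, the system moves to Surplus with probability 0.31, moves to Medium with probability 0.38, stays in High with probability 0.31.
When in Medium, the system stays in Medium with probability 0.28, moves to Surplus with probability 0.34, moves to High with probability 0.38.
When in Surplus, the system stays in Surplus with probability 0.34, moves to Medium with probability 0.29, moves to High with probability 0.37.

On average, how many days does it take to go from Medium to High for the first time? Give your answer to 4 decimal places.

Let t(s) be the expected number of days to first reach High from state s, with t(High) = 0. Conditioning on the first day:
t(Medium) = 1 + 0.28·t(Medium) + 0.34·t(Surplus)
t(Surplus) = 1 + 0.29·t(Medium) + 0.34·t(Surplus)
Solving: t(Medium) = 2.6553, t(Surplus) = 2.6819.
Expected days from Medium to High: 2.6553.

2.6553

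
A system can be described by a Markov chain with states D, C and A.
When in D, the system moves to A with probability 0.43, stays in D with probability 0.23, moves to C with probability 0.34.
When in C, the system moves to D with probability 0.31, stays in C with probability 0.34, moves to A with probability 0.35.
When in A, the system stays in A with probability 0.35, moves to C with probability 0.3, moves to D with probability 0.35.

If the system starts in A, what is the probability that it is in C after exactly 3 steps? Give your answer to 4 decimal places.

Propagate the distribution vector 3 steps from A.
After 0 steps: (0.0000, 0.0000, 1.0000)
After 1 step: (0.3500, 0.3000, 0.3500)
After 2 steps: (0.2960, 0.3260, 0.3780)
After 3 steps: (0.3014, 0.3249, 0.3737)
P(in C after 3 steps) = 0.3249

0.3249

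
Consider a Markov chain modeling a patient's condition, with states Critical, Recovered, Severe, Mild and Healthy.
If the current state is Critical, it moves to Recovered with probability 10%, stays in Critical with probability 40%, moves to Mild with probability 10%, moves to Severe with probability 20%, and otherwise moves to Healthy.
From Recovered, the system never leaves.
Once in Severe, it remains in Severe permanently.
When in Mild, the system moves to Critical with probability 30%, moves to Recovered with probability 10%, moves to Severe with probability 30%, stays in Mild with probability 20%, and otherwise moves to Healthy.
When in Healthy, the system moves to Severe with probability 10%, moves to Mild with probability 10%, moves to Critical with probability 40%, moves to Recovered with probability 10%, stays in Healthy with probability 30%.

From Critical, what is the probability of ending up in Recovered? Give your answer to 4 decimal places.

0.3447

Let h(s) be the probability of absorption at Recovered starting from transient state s. Then h(Recovered) = 1 and h(Severe) = 0. By first-step analysis:
h(Critical) = 0.4·h(Critical) + 0.1·1 + 0.2·0 + 0.1·h(Mild) + 0.2·h(Healthy)
h(Mild) = 0.3·h(Critical) + 0.1·1 + 0.3·0 + 0.2·h(Mild) + 0.1·h(Healthy)
h(Healthy) = 0.4·h(Critical) + 0.1·1 + 0.1·0 + 0.1·h(Mild) + 0.3·h(Healthy)
Solving: h(Critical) = 0.3447, h(Mild) = 0.3021, h(Healthy) = 0.3830.
Starting from Critical, the probability is 0.3447.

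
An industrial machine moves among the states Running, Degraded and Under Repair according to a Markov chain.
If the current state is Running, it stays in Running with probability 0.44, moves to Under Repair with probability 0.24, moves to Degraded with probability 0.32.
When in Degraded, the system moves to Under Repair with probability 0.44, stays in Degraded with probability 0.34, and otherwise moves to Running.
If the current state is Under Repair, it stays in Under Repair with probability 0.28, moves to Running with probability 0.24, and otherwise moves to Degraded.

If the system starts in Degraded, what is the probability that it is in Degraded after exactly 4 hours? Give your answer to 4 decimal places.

0.3808

Propagate the distribution vector 4 hours from Degraded.
After 0 hours: (0.0000, 1.0000, 0.0000)
After 1 hour: (0.2200, 0.3400, 0.4400)
After 2 hours: (0.2772, 0.3972, 0.3256)
After 3 hours: (0.2875, 0.3800, 0.3325)
After 4 hours: (0.2899, 0.3808, 0.3293)
P(in Degraded after 4 hours) = 0.3808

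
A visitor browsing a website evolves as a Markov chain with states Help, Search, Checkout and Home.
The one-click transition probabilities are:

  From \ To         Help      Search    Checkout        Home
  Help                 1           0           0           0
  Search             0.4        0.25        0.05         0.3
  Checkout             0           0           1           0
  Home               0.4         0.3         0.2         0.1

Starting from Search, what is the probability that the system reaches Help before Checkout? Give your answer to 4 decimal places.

Let h(s) be the probability of absorption at Help starting from transient state s. Then h(Help) = 1 and h(Checkout) = 0. By first-step analysis:
h(Search) = 0.4·1 + 0.25·h(Search) + 0.05·0 + 0.3·h(Home)
h(Home) = 0.4·1 + 0.3·h(Search) + 0.2·0 + 0.1·h(Home)
Solving: h(Search) = 0.8205, h(Home) = 0.7179.
Starting from Search, the probability is 0.8205.

0.8205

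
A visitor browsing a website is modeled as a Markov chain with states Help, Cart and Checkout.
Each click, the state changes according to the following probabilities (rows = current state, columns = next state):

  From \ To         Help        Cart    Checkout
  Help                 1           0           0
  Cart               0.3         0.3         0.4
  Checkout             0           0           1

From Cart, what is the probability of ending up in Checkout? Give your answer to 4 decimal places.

Let h(s) be the probability of absorption at Checkout starting from transient state s. Then h(Checkout) = 1 and h(Help) = 0. By first-step analysis:
h(Cart) = 0.3·0 + 0.3·h(Cart) + 0.4·1
Solving: h(Cart) = 0.5714.
Starting from Cart, the probability is 0.5714.

0.5714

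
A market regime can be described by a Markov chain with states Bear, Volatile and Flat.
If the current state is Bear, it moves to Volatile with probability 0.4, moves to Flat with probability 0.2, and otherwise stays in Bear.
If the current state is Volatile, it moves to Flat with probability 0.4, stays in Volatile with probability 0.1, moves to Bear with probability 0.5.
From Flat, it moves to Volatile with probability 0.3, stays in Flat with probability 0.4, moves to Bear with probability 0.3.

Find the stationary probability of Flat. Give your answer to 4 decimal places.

Let the stationary distribution be π with π = πP and π_1 + π_2 + π_3 = 1.
π_1 = 0.4·π_1 + 0.5·π_2 + 0.3·π_3
π_2 = 0.4·π_1 + 0.1·π_2 + 0.3·π_3
Solving with the normalization constraint gives π = (0.3962, 0.2830, 0.3208).
So the stationary probability of Flat is 0.3208.

0.3208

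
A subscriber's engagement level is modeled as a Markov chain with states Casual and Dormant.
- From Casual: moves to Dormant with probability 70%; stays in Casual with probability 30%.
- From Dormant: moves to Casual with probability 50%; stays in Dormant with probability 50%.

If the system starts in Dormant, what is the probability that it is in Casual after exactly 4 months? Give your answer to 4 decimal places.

0.4160

Propagate the distribution vector 4 months from Dormant.
After 0 months: (0.0000, 1.0000)
After 1 month: (0.5000, 0.5000)
After 2 months: (0.4000, 0.6000)
After 3 months: (0.4200, 0.5800)
After 4 months: (0.4160, 0.5840)
P(in Casual after 4 months) = 0.4160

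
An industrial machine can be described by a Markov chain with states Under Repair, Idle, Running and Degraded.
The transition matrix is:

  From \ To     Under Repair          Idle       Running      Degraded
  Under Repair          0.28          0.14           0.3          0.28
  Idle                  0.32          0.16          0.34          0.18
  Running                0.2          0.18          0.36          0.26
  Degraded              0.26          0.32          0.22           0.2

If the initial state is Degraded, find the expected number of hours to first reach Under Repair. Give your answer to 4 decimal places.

Let t(s) be the expected number of hours to first reach Under Repair from state s, with t(Under Repair) = 0. Conditioning on the first hour:
t(Idle) = 1 + 0.16·t(Idle) + 0.34·t(Running) + 0.18·t(Degraded)
t(Running) = 1 + 0.18·t(Idle) + 0.36·t(Running) + 0.26·t(Degraded)
t(Degraded) = 1 + 0.32·t(Idle) + 0.22·t(Running) + 0.2·t(Degraded)
Solving: t(Idle) = 3.7194, t(Running) = 4.1888, t(Degraded) = 3.8897.
Expected hours from Degraded to Under Repair: 3.8897.

3.8897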